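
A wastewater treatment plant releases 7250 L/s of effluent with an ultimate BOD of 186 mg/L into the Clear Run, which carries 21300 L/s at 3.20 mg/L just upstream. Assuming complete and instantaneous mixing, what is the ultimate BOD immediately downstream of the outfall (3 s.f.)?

Flow-weighted mixing: C = (Q_r C_r + Q_w C_w)/(Q_r + Q_w)
= (21300×3.20 + 7250×186)/(21300 + 7250) = 1.417×10^6/28550 = 49.62 mg/L.

49.6 mg/L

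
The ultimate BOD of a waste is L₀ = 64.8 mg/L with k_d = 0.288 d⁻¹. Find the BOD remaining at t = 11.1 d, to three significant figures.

L_t = L₀ e^(−k_d t) = 64.8 × e^(−0.288×11.1) = 64.8 × 0.04089 = 2.650 mg/L.

L ≈ 2.65 mg/L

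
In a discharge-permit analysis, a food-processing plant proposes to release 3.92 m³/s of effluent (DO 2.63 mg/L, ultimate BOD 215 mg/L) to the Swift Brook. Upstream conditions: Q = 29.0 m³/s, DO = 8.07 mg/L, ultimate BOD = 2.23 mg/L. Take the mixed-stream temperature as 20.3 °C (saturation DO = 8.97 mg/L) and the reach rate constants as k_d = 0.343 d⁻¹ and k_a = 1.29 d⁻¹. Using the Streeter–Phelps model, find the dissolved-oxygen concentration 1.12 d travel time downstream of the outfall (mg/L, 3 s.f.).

DO ≈ 4.16 mg/L

Mixed DO = (29.0×8.07 + 3.92×2.63)/(29.0+3.92) = 244.3/32.92 = 7.422 mg/L.
Mixed L₀ = (29.0×2.23 + 3.92×215)/(32.92) = 907.5/32.92 = 27.57 mg/L.
Initial deficit D₀ = C_s − DO₀ = 8.97 − 7.422 = 1.548 mg/L.
D(1.12) = [0.343×27.57/(1.29−0.343)](e^(−0.343×1.12) − e^(−1.29×1.12)) + 1.548 e^(−1.29×1.12)
= 9.984 × (0.6810 − 0.2358) + 1.548 × 0.2358 = 4.810 mg/L.
DO = 8.97 − 4.810 = 4.160 mg/L.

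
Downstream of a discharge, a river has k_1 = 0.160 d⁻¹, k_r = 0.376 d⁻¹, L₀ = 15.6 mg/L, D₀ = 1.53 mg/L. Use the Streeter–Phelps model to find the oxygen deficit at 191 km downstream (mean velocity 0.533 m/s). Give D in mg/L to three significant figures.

Travel time t = x/v = 191 km / (0.533 m/s) = 191000 m / 0.533 m/s = 358300 s = 4.148 d.
k_1 L₀/(k_r−k_1) = 0.160×15.6/(0.376−0.160) = 2.496/0.2160 = 11.56 mg/L.
e^(−k_1 t) = e^(−0.160×4.148) = 0.5150; e^(−k_r t) = e^(−0.376×4.148) = 0.2102.
D = 11.56 × (0.5150 − 0.2102) + 1.53 × 0.2102 = 3.521 + 0.3217 = 3.843 mg/L.

D ≈ 3.84 mg/L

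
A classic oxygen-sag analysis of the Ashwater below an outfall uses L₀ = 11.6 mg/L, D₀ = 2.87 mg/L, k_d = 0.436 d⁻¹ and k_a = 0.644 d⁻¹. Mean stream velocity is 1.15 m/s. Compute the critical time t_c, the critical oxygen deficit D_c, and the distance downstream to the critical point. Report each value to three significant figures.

At the critical point dD/dt = 0, so k_d L₀ e^(−k_d t) = k_a D. Substituting D(t) from the Streeter–Phelps equation and solving for t gives
t_c = ln[(k_a/k_d)(1 − D₀(k_a−k_d)/(k_d L₀))] / (k_a−k_d).
Here k_a−k_d = 0.2080 d⁻¹ and 1 − D₀(k_a−k_d)/(k_d L₀) = 1 − 2.87×0.2080/(0.436×11.6) = 0.8820, so
t_c = ln(1.477 × 0.8820) / 0.2080 = 0.2645 / 0.2080 = 1.271 d.
L(t_c) = L₀ e^(−k_d t_c) = 11.6 × 0.5745 = 6.664 mg/L, and at the critical point k_a D_c = k_d L, so D_c = (0.436/0.644) × 6.664 = 4.511 mg/L.
x_c = v t_c = 1.15 m/s × 1.271 d × 86400 s/d = 126300 m ≈ 126 km.

t_c ≈ 1.27 d; D_c ≈ 4.51 mg/L; x_c ≈ 126 km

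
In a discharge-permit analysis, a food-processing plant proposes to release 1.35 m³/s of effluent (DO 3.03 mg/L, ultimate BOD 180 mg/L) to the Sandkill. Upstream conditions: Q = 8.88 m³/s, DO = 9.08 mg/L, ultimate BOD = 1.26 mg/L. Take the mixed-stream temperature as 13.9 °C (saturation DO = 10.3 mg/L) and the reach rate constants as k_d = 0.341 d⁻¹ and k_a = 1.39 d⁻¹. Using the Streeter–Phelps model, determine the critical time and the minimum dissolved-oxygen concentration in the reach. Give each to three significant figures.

Mixed DO = (8.88×9.08 + 1.35×3.03)/(8.88+1.35) = 84.72/10.23 = 8.282 mg/L.
Mixed L₀ = (8.88×1.26 + 1.35×180)/(10.23) = 254.2/10.23 = 24.85 mg/L.
Initial deficit D₀ = C_s − DO₀ = 10.3 − 8.282 = 2.018 mg/L.
t_c = (1/1.049) ln[(1.39/0.341)(1 − 2.018×1.049/(0.341×24.85))] = 0.9533 × ln(3.058) = 1.065 d.
D_c = (0.341/1.39) × 24.85 × e^(−0.341×1.065) = 0.2453 × 24.85 × 0.6954 = 4.239 mg/L.
Minimum DO = 10.3 − 4.239 = 6.061 mg/L.

t_c ≈ 1.07 d; minimum DO ≈ 6.06 mg/L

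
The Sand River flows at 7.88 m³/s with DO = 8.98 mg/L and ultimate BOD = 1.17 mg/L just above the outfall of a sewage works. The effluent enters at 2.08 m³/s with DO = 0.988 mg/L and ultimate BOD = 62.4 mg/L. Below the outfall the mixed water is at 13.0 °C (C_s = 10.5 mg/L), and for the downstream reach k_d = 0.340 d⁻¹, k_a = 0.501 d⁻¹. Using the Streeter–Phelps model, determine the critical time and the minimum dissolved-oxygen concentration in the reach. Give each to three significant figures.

Mixed DO = (7.88×8.98 + 2.08×0.988)/(7.88+2.08) = 72.82/9.960 = 7.311 mg/L.
Mixed L₀ = (7.88×1.17 + 2.08×62.4)/(9.960) = 139.0/9.960 = 13.96 mg/L.
Initial deficit D₀ = C_s − DO₀ = 10.5 − 7.311 = 3.189 mg/L.
t_c = (1/0.1610) ln[(0.501/0.340)(1 − 3.189×0.1610/(0.340×13.96))] = 6.211 × ln(1.314) = 1.697 d.
D_c = (0.340/0.501) × 13.96 × e^(−0.340×1.697) = 0.6786 × 13.96 × 0.5617 = 5.320 mg/L.
Minimum DO = 10.5 − 5.320 = 5.180 mg/L.

t_c ≈ 1.70 d; minimum DO ≈ 5.18 mg/L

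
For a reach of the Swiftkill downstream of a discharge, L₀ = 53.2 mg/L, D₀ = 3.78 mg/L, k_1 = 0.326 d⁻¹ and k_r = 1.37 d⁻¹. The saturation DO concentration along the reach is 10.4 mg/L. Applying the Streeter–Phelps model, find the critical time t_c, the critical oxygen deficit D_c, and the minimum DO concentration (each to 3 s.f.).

t_c ≈ 1.13 d; D_c ≈ 8.76 mg/L; min DO ≈ 1.64 mg/L

With k_r/k_1 = 4.202 and 1 − D₀(k_r−k_1)/(k_1 L₀) = 0.7725,
t_c = ln(4.202 × 0.7725) / (1.37 − 0.326) = ln(3.246) / 1.044 = 1.177/1.044 = 1.128 d.
D_c = (k_1/k_r) L₀ e^(−k_1 t_c) = (0.326/1.37) × 53.2 × e^(−0.326×1.128) = 0.2380 × 53.2 × 0.6923 = 8.764 mg/L.
Minimum DO = C_s − D_c = 10.4 − 8.764 = 1.636 mg/L.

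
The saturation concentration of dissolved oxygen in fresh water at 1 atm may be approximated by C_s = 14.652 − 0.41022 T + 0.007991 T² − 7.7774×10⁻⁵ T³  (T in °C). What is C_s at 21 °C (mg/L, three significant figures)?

C_s ≈ 8.84 mg/L

C_s = 14.652 − 0.41022×21 + 0.007991×21² − 7.7774×10⁻⁵×21³ = 8.841 mg/L.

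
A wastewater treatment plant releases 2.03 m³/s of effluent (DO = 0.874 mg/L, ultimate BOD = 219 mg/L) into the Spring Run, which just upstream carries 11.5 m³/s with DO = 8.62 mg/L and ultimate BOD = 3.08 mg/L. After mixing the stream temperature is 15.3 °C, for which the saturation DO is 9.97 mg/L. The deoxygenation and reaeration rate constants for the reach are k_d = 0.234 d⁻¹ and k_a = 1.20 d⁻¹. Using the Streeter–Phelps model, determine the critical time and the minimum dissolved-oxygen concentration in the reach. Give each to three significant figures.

t_c ≈ 1.33 d; minimum DO ≈ 4.91 mg/L

Mixed DO = (11.5×8.62 + 2.03×0.874)/(11.5+2.03) = 100.9/13.53 = 7.458 mg/L.
Mixed L₀ = (11.5×3.08 + 2.03×219)/(13.53) = 480.0/13.53 = 35.48 mg/L.
Initial deficit D₀ = C_s − DO₀ = 9.97 − 7.458 = 2.512 mg/L.
t_c = (1/0.9660) ln[(1.20/0.234)(1 − 2.512×0.9660/(0.234×35.48))] = 1.035 × ln(3.629) = 1.334 d.
D_c = (0.234/1.20) × 35.48 × e^(−0.234×1.334) = 0.1950 × 35.48 × 0.7318 = 5.063 mg/L.
Minimum DO = 9.97 − 5.063 = 4.907 mg/L.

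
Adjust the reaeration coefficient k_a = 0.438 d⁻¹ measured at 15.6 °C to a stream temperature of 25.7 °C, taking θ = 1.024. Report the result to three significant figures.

k_a ≈ 0.557 d⁻¹

k_a(T₂) = k_a(T₁) · θ^(T₂−T₁) = 0.438 × 1.024^(25.7−15.6)
= 0.438 × 1.024^10.1 = 0.438 × 1.271 = 0.5565 d⁻¹.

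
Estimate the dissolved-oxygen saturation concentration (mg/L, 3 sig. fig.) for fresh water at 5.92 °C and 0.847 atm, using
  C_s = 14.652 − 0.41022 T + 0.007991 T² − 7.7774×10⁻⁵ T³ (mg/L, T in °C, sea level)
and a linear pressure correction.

C_s ≈ 10.6 mg/L

At sea level: C_s = 14.652 − 0.41022×5.92 + 0.007991×5.92² − 7.7774×10⁻⁵×5.92³ = 12.49 mg/L.
Pressure correction: C_s' = 12.49 × 0.847 = 10.58 mg/L.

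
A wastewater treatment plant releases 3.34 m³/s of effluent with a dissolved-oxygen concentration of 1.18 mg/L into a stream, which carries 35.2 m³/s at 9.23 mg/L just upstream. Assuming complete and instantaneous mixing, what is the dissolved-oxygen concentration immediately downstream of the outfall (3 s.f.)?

8.53 mg/L

Flow-weighted mixing: C = (Q_r C_r + Q_w C_w)/(Q_r + Q_w)
= (35.2×9.23 + 3.34×1.18)/(35.2 + 3.34) = 328.8/38.54 = 8.532 mg/L.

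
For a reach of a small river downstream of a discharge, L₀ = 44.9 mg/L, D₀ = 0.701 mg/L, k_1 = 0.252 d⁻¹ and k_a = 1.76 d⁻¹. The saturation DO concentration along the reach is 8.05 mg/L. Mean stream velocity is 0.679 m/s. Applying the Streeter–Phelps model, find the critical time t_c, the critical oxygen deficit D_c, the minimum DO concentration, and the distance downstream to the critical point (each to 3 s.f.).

t_c ≈ 1.22 d; D_c ≈ 4.72 mg/L; min DO ≈ 3.33 mg/L; x_c ≈ 71.8 km

At the critical point dD/dt = 0, so k_1 L₀ e^(−k_1 t) = k_a D. Substituting D(t) from the Streeter–Phelps equation and solving for t gives
t_c = ln[(k_a/k_1)(1 − D₀(k_a−k_1)/(k_1 L₀))] / (k_a−k_1).
Here k_a−k_1 = 1.508 d⁻¹ and 1 − D₀(k_a−k_1)/(k_1 L₀) = 1 − 0.701×1.508/(0.252×44.9) = 0.9066, so
t_c = ln(6.984 × 0.9066) / 1.508 = 1.846 / 1.508 = 1.224 d.
D_c = (k_1/k_a) L₀ e^(−k_1 t_c) = (0.252/1.76) × 44.9 × e^(−0.252×1.224) = 0.1432 × 44.9 × 0.7346 = 4.723 mg/L.
Minimum DO = C_s − D_c = 8.05 − 4.723 = 3.327 mg/L.
x_c = v t_c = 0.679 m/s × 1.224 d × 86400 s/d = 71800 m ≈ 71.8 km.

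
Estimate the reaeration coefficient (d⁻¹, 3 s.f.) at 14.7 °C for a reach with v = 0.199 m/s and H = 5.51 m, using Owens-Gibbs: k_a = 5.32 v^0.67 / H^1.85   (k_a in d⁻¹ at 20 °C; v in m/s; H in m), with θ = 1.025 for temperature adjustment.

k_a(20) = 5.32 × 0.199^0.67 / 5.51^1.85 = 5.32 × 0.3390 / 23.50 = 0.07674 d⁻¹.
k_a(14.7) = 0.07674 × 1.025^(14.7−20) = 0.07674 × 0.8773 = 0.06732 d⁻¹.

k_a ≈ 0.0673 d⁻¹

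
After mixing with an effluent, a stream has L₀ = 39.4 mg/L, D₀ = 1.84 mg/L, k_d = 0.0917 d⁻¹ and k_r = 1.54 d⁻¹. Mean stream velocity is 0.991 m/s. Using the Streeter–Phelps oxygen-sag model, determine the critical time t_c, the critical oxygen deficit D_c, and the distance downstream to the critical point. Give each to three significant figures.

t_c ≈ 1.02 d; D_c ≈ 2.14 mg/L; x_c ≈ 87.7 km

At the critical point dD/dt = 0, so k_d L₀ e^(−k_d t) = k_r D. Substituting D(t) from the Streeter–Phelps equation and solving for t gives
t_c = ln[(k_r/k_d)(1 − D₀(k_r−k_d)/(k_d L₀))] / (k_r−k_d).
Here k_r−k_d = 1.448 d⁻¹ and 1 − D₀(k_r−k_d)/(k_d L₀) = 1 − 1.84×1.448/(0.0917×39.4) = 0.2624, so
t_c = ln(16.79 × 0.2624) / 1.448 = 1.483 / 1.448 = 1.024 d.
D_c = (k_d/k_r) L₀ e^(−k_d t_c) = (0.0917/1.54) × 39.4 × e^(−0.0917×1.024) = 0.05955 × 39.4 × 0.9104 = 2.136 mg/L.
x_c = v t_c = 0.991 m/s × 1.024 d × 86400 s/d = 87690 m ≈ 87.7 km.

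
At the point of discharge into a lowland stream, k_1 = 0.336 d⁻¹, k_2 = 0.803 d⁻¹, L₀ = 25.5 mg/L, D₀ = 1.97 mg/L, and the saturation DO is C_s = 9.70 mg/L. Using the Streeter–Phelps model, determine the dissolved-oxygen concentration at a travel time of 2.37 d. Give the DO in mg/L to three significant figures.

DO ≈ 3.87 mg/L

k_1 L₀/(k_2−k_1) = 0.336×25.5/(0.803−0.336) = 8.568/0.4670 = 18.35 mg/L.
e^(−k_1 t) = e^(−0.336×2.370) = 0.4510; e^(−k_2 t) = e^(−0.803×2.370) = 0.1491.
D = 18.35 × (0.4510 − 0.1491) + 1.97 × 0.1491 = 5.539 + 0.2937 = 5.832 mg/L.
DO = C_s − D = 9.70 − 5.832 = 3.868 mg/L.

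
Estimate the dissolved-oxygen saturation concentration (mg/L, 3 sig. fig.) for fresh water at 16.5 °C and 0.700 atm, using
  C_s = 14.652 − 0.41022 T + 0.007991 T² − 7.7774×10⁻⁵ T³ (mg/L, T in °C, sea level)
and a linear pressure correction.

At sea level: C_s = 14.652 − 0.41022×16.5 + 0.007991×16.5² − 7.7774×10⁻⁵×16.5³ = 9.710 mg/L.
Pressure correction: C_s' = 9.710 × 0.700 = 6.797 mg/L.

C_s ≈ 6.80 mg/L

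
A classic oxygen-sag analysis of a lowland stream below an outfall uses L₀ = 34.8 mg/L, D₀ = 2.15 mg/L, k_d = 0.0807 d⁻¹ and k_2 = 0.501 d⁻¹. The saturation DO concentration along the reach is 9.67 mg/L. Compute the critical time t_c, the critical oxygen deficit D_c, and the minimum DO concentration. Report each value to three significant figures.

At the critical point dD/dt = 0, so k_d L₀ e^(−k_d t) = k_2 D. Substituting D(t) from the Streeter–Phelps equation and solving for t gives
t_c = ln[(k_2/k_d)(1 − D₀(k_2−k_d)/(k_d L₀))] / (k_2−k_d).
Here k_2−k_d = 0.4203 d⁻¹ and 1 − D₀(k_2−k_d)/(k_d L₀) = 1 − 2.15×0.4203/(0.0807×34.8) = 0.6782, so
t_c = ln(6.208 × 0.6782) / 0.4203 = 1.438 / 0.4203 = 3.420 d.
L(t_c) = L₀ e^(−k_d t_c) = 34.8 × 0.7588 = 26.41 mg/L, and at the critical point k_2 D_c = k_d L, so D_c = (0.0807/0.501) × 26.41 = 4.253 mg/L.
Minimum DO = C_s − D_c = 9.67 − 4.253 = 5.417 mg/L.

t_c ≈ 3.42 d; D_c ≈ 4.25 mg/L; min DO ≈ 5.42 mg/L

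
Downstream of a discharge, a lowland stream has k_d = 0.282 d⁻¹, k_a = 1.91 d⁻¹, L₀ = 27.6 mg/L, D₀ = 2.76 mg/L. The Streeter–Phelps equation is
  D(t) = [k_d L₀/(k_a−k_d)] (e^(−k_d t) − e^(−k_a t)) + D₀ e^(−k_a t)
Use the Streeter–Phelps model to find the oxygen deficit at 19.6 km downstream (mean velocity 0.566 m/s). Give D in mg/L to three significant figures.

D ≈ 3.33 mg/L

Travel time t = x/v = 19.6 km / (0.566 m/s) = 19600 m / 0.566 m/s = 34630 s = 0.4008 d.
k_d L₀/(k_a−k_d) = 0.282×27.6/(1.91−0.282) = 7.783/1.628 = 4.781 mg/L.
e^(−k_d t) = e^(−0.282×0.4008) = 0.8931; e^(−k_a t) = e^(−1.91×0.4008) = 0.4651.
D = 4.781 × (0.8931 − 0.4651) + 2.76 × 0.4651 = 2.046 + 1.284 = 3.330 mg/L.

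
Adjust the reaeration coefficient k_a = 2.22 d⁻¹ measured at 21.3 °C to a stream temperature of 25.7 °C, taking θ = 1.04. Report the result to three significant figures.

k_a(T₂) = k_a(T₁) · θ^(T₂−T₁) = 2.22 × 1.04^(25.7−21.3)
= 2.22 × 1.04^4.40 = 2.22 × 1.188 = 2.638 d⁻¹.

k_a ≈ 2.64 d⁻¹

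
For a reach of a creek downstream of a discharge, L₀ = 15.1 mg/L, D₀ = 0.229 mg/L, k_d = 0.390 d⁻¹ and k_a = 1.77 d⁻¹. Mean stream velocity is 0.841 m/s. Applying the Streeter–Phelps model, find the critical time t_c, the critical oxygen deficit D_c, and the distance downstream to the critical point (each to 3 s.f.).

t_c = [1/(k_a−k_d)] ln[(k_a/k_d)(1 − D₀(k_a−k_d)/(k_d L₀))]
= [1/(1.77−0.390)] ln[(1.77/0.390)(1 − 0.229×1.380/(0.390×15.1))]
= (1/1.380) ln[4.538 × 0.9463] = 0.7246 × ln(4.295) = 0.7246 × 1.457 = 1.056 d.
D_c = (k_d/k_a) L₀ e^(−k_d t_c) = (0.390/1.77) × 15.1 × e^(−0.390×1.056) = 0.2203 × 15.1 × 0.6624 = 2.204 mg/L.
x_c = v t_c = 0.841 m/s × 1.056 d × 86400 s/d = 76740 m ≈ 76.7 km.

t_c ≈ 1.06 d; D_c ≈ 2.20 mg/L; x_c ≈ 76.7 km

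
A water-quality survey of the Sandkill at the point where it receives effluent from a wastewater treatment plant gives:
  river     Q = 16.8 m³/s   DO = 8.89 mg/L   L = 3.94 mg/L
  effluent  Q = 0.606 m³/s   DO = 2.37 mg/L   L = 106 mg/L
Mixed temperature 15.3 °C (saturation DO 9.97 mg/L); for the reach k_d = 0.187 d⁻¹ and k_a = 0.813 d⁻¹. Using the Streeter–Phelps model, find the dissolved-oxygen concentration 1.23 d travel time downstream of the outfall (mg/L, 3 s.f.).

Mixed DO = (16.8×8.89 + 0.606×2.37)/(16.8+0.606) = 150.8/17.41 = 8.663 mg/L.
Mixed L₀ = (16.8×3.94 + 0.606×106)/(17.41) = 130.4/17.41 = 7.493 mg/L.
Initial deficit D₀ = C_s − DO₀ = 9.97 − 8.663 = 1.307 mg/L.
D(1.23) = [0.187×7.493/(0.813−0.187)](e^(−0.187×1.23) − e^(−0.813×1.23)) + 1.307 e^(−0.813×1.23)
= 2.238 × (0.7945 − 0.3679) + 1.307 × 0.3679 = 1.436 mg/L.
DO = 9.97 − 1.436 = 8.534 mg/L.

DO ≈ 8.53 mg/L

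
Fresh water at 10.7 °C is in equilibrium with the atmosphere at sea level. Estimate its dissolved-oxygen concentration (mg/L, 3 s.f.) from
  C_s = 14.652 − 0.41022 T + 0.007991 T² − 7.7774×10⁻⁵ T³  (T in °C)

C_s = 14.652 − 0.41022×10.7 + 0.007991×10.7² − 7.7774×10⁻⁵×10.7³ = 11.08 mg/L.

C_s ≈ 11.1 mg/L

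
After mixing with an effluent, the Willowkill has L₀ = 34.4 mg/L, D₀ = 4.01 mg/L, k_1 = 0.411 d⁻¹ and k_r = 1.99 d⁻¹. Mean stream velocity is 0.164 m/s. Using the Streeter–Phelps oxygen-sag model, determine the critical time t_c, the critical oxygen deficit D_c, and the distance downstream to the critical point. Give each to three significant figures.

t_c ≈ 0.623 d; D_c ≈ 5.50 mg/L; x_c ≈ 8.82 km

At the critical point dD/dt = 0, so k_1 L₀ e^(−k_1 t) = k_r D. Substituting D(t) from the Streeter–Phelps equation and solving for t gives
t_c = ln[(k_r/k_1)(1 − D₀(k_r−k_1)/(k_1 L₀))] / (k_r−k_1).
Here k_r−k_1 = 1.579 d⁻¹ and 1 − D₀(k_r−k_1)/(k_1 L₀) = 1 − 4.01×1.579/(0.411×34.4) = 0.5522, so
t_c = ln(4.842 × 0.5522) / 1.579 = 0.9834 / 1.579 = 0.6228 d.
D_c = (k_1/k_r) L₀ e^(−k_1 t_c) = (0.411/1.99) × 34.4 × e^(−0.411×0.6228) = 0.2065 × 34.4 × 0.7742 = 5.500 mg/L.
x_c = v t_c = 0.164 m/s × 0.6228 d × 86400 s/d = 8825 m ≈ 8.82 km.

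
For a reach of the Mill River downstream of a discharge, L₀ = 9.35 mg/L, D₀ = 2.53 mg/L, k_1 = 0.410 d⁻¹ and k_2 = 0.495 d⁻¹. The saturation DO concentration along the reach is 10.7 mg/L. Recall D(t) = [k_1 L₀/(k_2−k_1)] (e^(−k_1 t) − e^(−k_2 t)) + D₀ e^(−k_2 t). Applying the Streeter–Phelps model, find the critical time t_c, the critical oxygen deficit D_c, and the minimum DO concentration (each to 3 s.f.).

t_c ≈ 1.54 d; D_c ≈ 4.12 mg/L; min DO ≈ 6.58 mg/L

t_c = [1/(k_2−k_1)] ln[(k_2/k_1)(1 − D₀(k_2−k_1)/(k_1 L₀))]
= [1/(0.495−0.410)] ln[(0.495/0.410)(1 − 2.53×0.08500/(0.410×9.35))]
= (1/0.08500) ln[1.207 × 0.9439] = 11.76 × ln(1.140) = 11.76 × 0.1307 = 1.537 d.
D_c = (k_1/k_2) L₀ e^(−k_1 t_c) = (0.410/0.495) × 9.35 × e^(−0.410×1.537) = 0.8283 × 9.35 × 0.5324 = 4.123 mg/L.
Minimum DO = C_s − D_c = 10.7 − 4.123 = 6.577 mg/L.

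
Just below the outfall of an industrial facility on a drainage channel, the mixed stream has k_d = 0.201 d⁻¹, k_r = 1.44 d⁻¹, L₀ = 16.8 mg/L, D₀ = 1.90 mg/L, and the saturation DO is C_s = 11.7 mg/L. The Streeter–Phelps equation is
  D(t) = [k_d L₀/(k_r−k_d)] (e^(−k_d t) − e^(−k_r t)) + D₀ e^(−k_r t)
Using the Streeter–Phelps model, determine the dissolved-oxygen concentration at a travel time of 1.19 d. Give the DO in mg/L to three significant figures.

k_d L₀/(k_r−k_d) = 0.201×16.8/(1.44−0.201) = 3.377/1.239 = 2.725 mg/L.
e^(−k_d t) = e^(−0.201×1.190) = 0.7873; e^(−k_r t) = e^(−1.44×1.190) = 0.1802.
D = 2.725 × (0.7873 − 0.1802) + 1.90 × 0.1802 = 1.654 + 0.3424 = 1.997 mg/L.
DO = C_s − D = 11.7 − 1.997 = 9.703 mg/L.

DO ≈ 9.70 mg/L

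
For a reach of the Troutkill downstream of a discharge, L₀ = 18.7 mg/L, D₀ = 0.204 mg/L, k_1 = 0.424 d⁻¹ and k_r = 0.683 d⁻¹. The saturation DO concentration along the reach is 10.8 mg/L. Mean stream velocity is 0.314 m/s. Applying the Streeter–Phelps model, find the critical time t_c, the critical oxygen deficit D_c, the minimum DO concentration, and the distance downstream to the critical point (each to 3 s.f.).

t_c = [1/(k_r−k_1)] ln[(k_r/k_1)(1 − D₀(k_r−k_1)/(k_1 L₀))]
= [1/(0.683−0.424)] ln[(0.683/0.424)(1 − 0.204×0.2590/(0.424×18.7))]
= (1/0.2590) ln[1.611 × 0.9933] = 3.861 × ln(1.600) = 3.861 × 0.4701 = 1.815 d.
L(t_c) = L₀ e^(−k_1 t_c) = 18.7 × 0.4632 = 8.662 mg/L, and at the critical point k_r D_c = k_1 L, so D_c = (0.424/0.683) × 8.662 = 5.377 mg/L.
Minimum DO = C_s − D_c = 10.8 − 5.377 = 5.423 mg/L.
x_c = v t_c = 0.314 m/s × 1.815 d × 86400 s/d = 49240 m ≈ 49.2 km.

t_c ≈ 1.81 d; D_c ≈ 5.38 mg/L; min DO ≈ 5.42 mg/L; x_c ≈ 49.2 km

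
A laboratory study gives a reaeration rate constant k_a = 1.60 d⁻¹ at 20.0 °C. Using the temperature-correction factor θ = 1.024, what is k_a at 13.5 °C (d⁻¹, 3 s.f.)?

k_a(T₂) = k_a(T₁) · θ^(T₂−T₁) = 1.60 × 1.024^(13.5−20.0)
= 1.60 × 1.024^-6.50 = 1.60 × 0.8571 = 1.371 d⁻¹.

k_a ≈ 1.37 d⁻¹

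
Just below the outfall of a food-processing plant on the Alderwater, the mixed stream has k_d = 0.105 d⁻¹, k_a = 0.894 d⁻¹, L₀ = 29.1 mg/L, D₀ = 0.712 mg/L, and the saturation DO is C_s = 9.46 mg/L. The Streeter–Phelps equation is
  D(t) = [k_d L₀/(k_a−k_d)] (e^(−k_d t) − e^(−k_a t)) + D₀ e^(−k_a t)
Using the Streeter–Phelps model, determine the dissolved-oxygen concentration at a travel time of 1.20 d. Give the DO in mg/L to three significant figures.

DO ≈ 7.13 mg/L

k_d L₀/(k_a−k_d) = 0.105×29.1/(0.894−0.105) = 3.055/0.7890 = 3.873 mg/L.
e^(−k_d t) = e^(−0.105×1.200) = 0.8816; e^(−k_a t) = e^(−0.894×1.200) = 0.3420.
D = 3.873 × (0.8816 − 0.3420) + 0.712 × 0.3420 = 2.090 + 0.2435 = 2.333 mg/L.
DO = C_s − D = 9.46 − 2.333 = 7.127 mg/L.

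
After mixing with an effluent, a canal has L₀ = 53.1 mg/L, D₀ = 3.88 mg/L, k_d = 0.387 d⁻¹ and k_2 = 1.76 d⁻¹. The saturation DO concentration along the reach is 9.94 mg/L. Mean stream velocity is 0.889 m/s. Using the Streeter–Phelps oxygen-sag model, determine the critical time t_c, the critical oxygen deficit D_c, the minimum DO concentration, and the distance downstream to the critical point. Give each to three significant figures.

t_c ≈ 0.885 d; D_c ≈ 8.29 mg/L; min DO ≈ 1.65 mg/L; x_c ≈ 67.9 km

With k_2/k_d = 4.548 and 1 − D₀(k_2−k_d)/(k_d L₀) = 0.7408,
t_c = ln(4.548 × 0.7408) / (1.76 − 0.387) = ln(3.369) / 1.373 = 1.215/1.373 = 0.8846 d.
L(t_c) = L₀ e^(−k_d t_c) = 53.1 × 0.7101 = 37.71 mg/L, and at the critical point k_2 D_c = k_d L, so D_c = (0.387/1.76) × 37.71 = 8.291 mg/L.
Minimum DO = C_s − D_c = 9.94 − 8.291 = 1.649 mg/L.
x_c = v t_c = 0.889 m/s × 0.8846 d × 86400 s/d = 67950 m ≈ 67.9 km.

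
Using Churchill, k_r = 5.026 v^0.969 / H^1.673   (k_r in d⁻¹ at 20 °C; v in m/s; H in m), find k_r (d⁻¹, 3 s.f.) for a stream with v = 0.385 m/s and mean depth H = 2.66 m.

k_r ≈ 0.388 d⁻¹

k_r = 5.026 × 0.385^0.969 / 2.66^1.673 = 5.026 × 0.3966 / 5.138 = 0.3879 d⁻¹.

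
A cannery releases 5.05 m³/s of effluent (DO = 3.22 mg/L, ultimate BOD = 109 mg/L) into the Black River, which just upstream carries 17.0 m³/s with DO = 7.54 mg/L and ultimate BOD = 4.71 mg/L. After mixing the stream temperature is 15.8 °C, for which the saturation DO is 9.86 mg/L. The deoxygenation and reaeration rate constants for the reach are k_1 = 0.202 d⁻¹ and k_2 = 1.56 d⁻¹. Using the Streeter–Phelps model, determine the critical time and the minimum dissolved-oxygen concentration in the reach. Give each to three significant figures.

Mixed DO = (17.0×7.54 + 5.05×3.22)/(17.0+5.05) = 144.4/22.05 = 6.551 mg/L.
Mixed L₀ = (17.0×4.71 + 5.05×109)/(22.05) = 630.5/22.05 = 28.60 mg/L.
Initial deficit D₀ = C_s − DO₀ = 9.86 − 6.551 = 3.309 mg/L.
t_c = (1/1.358) ln[(1.56/0.202)(1 − 3.309×1.358/(0.202×28.60))] = 0.7364 × ln(1.714) = 0.3968 d.
D_c = (0.202/1.56) × 28.60 × e^(−0.202×0.3968) = 0.1295 × 28.60 × 0.9230 = 3.417 mg/L.
Minimum DO = 9.86 − 3.417 = 6.443 mg/L.

t_c ≈ 0.397 d; minimum DO ≈ 6.44 mg/L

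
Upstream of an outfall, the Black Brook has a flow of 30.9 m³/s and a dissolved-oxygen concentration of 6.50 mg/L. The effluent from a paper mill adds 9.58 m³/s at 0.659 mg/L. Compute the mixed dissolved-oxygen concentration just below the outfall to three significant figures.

5.12 mg/L

Flow-weighted mixing: C = (Q_r C_r + Q_w C_w)/(Q_r + Q_w)
= (30.9×6.50 + 9.58×0.659)/(30.9 + 9.58) = 207.2/40.48 = 5.118 mg/L.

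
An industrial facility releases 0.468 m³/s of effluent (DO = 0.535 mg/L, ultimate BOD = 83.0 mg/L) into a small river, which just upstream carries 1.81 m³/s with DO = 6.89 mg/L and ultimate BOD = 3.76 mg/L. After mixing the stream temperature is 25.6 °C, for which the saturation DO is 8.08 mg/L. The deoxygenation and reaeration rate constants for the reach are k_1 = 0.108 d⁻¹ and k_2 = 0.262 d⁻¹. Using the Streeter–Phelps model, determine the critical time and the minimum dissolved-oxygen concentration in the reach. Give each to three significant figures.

Mixed DO = (1.81×6.89 + 0.468×0.535)/(1.81+0.468) = 12.72/2.278 = 5.584 mg/L.
Mixed L₀ = (1.81×3.76 + 0.468×83.0)/(2.278) = 45.65/2.278 = 20.04 mg/L.
Initial deficit D₀ = C_s − DO₀ = 8.08 − 5.584 = 2.496 mg/L.
t_c = (1/0.1540) ln[(0.262/0.108)(1 − 2.496×0.1540/(0.108×20.04))] = 6.494 × ln(1.995) = 4.485 d.
D_c = (0.108/0.262) × 20.04 × e^(−0.108×4.485) = 0.4122 × 20.04 × 0.6161 = 5.089 mg/L.
Minimum DO = 8.08 − 5.089 = 2.991 mg/L.

t_c ≈ 4.49 d; minimum DO ≈ 2.99 mg/L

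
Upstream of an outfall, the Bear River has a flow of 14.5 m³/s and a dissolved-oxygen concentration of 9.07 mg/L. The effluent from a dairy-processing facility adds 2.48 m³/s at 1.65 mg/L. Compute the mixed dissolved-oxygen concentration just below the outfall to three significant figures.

Flow-weighted mixing: C = (Q_r C_r + Q_w C_w)/(Q_r + Q_w)
= (14.5×9.07 + 2.48×1.65)/(14.5 + 2.48) = 135.6/16.98 = 7.986 mg/L.

7.99 mg/L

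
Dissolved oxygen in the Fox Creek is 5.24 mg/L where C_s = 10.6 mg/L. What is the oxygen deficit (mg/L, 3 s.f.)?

D = C_s − C = 10.6 − 5.24 = 5.36 mg/L.

D ≈ 5.36 mg/L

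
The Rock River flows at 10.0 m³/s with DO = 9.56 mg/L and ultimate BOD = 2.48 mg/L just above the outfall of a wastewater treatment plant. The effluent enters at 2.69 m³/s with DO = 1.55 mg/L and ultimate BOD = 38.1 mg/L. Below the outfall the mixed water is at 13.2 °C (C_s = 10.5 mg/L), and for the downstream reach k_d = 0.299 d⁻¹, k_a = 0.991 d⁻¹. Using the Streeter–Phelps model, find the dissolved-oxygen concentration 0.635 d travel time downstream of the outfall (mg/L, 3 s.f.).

DO ≈ 7.82 mg/L

Mixed DO = (10.0×9.56 + 2.69×1.55)/(10.0+2.69) = 99.77/12.69 = 7.862 mg/L.
Mixed L₀ = (10.0×2.48 + 2.69×38.1)/(12.69) = 127.3/12.69 = 10.03 mg/L.
Initial deficit D₀ = C_s − DO₀ = 10.5 − 7.862 = 2.638 mg/L.
D(0.635) = [0.299×10.03/(0.991−0.299)](e^(−0.299×0.635) − e^(−0.991×0.635)) + 2.638 e^(−0.991×0.635)
= 4.334 × (0.8271 − 0.5330) + 2.638 × 0.5330 = 2.681 mg/L.
DO = 10.5 − 2.681 = 7.819 mg/L.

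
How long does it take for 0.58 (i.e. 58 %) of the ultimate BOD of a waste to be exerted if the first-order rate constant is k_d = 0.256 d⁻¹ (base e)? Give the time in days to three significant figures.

t ≈ 3.39 d

y/L₀ = 1 − e^(−k_d t) = 0.58 ⇒ e^(−k_d t) = 0.420
t = −ln(0.420) / 0.256 = 0.8675 / 0.256 = 3.389 d.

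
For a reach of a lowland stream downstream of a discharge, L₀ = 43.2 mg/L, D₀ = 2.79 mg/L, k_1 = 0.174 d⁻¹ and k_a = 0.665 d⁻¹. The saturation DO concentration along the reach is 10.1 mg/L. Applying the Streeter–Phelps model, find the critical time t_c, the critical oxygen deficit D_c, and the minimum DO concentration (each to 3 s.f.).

t_c ≈ 2.32 d; D_c ≈ 7.55 mg/L; min DO ≈ 2.55 mg/L

At the critical point dD/dt = 0, so k_1 L₀ e^(−k_1 t) = k_a D. Substituting D(t) from the Streeter–Phelps equation and solving for t gives
t_c = ln[(k_a/k_1)(1 − D₀(k_a−k_1)/(k_1 L₀))] / (k_a−k_1).
Here k_a−k_1 = 0.4910 d⁻¹ and 1 − D₀(k_a−k_1)/(k_1 L₀) = 1 − 2.79×0.4910/(0.174×43.2) = 0.8178, so
t_c = ln(3.822 × 0.8178) / 0.4910 = 1.140 / 0.4910 = 2.321 d.
D_c = (k_1/k_a) L₀ e^(−k_1 t_c) = (0.174/0.665) × 43.2 × e^(−0.174×2.321) = 0.2617 × 43.2 × 0.6678 = 7.548 mg/L.
Minimum DO = C_s − D_c = 10.1 − 7.548 = 2.552 mg/L.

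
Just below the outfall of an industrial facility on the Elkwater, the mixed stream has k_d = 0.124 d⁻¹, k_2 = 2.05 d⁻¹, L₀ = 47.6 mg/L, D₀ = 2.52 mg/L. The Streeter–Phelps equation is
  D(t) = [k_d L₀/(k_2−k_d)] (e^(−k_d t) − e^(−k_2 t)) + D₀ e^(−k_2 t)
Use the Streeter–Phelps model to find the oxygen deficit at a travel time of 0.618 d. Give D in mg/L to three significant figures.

D ≈ 2.69 mg/L

k_d L₀/(k_2−k_d) = 0.124×47.6/(2.05−0.124) = 5.902/1.926 = 3.065 mg/L.
e^(−k_d t) = e^(−0.124×0.6180) = 0.9262; e^(−k_2 t) = e^(−2.05×0.6180) = 0.2817.
D = 3.065 × (0.9262 − 0.2817) + 2.52 × 0.2817 = 1.975 + 0.7099 = 2.685 mg/L.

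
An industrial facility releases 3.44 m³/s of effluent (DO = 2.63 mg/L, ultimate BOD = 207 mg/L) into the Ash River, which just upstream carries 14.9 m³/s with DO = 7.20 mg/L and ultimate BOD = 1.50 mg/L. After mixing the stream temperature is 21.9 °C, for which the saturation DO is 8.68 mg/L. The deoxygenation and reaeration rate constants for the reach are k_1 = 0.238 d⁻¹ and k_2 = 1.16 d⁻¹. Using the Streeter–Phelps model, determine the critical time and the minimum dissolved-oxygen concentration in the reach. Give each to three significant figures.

Mixed DO = (14.9×7.20 + 3.44×2.63)/(14.9+3.44) = 116.3/18.34 = 6.343 mg/L.
Mixed L₀ = (14.9×1.50 + 3.44×207)/(18.34) = 734.4/18.34 = 40.05 mg/L.
Initial deficit D₀ = C_s − DO₀ = 8.68 − 6.343 = 2.337 mg/L.
t_c = (1/0.9220) ln[(1.16/0.238)(1 − 2.337×0.9220/(0.238×40.05))] = 1.085 × ln(3.772) = 1.440 d.
D_c = (0.238/1.16) × 40.05 × e^(−0.238×1.440) = 0.2052 × 40.05 × 0.7099 = 5.832 mg/L.
Minimum DO = 8.68 − 5.832 = 2.848 mg/L.

t_c ≈ 1.44 d; minimum DO ≈ 2.85 mg/L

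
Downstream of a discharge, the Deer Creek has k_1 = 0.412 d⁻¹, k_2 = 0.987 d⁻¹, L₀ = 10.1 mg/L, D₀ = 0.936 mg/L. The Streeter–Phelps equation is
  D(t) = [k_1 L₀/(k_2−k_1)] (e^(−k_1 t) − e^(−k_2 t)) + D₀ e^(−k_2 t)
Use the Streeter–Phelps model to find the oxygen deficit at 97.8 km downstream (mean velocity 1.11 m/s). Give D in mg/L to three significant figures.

Travel time t = x/v = 97.8 km / (1.11 m/s) = 97800 m / 1.11 m/s = 88110 s = 1.020 d.
k_1 L₀/(k_2−k_1) = 0.412×10.1/(0.987−0.412) = 4.161/0.5750 = 7.237 mg/L.
e^(−k_1 t) = e^(−0.412×1.020) = 0.6570; e^(−k_2 t) = e^(−0.987×1.020) = 0.3655.
D = 7.237 × (0.6570 − 0.3655) + 0.936 × 0.3655 = 2.109 + 0.3421 = 2.451 mg/L.

D ≈ 2.45 mg/L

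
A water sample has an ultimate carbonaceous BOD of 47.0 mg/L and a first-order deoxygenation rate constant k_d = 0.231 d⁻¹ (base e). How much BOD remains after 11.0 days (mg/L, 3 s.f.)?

L ≈ 3.70 mg/L

L_t = L₀ e^(−k_d t) = 47.0 × e^(−0.231×11.0) = 47.0 × 0.07879 = 3.703 mg/L.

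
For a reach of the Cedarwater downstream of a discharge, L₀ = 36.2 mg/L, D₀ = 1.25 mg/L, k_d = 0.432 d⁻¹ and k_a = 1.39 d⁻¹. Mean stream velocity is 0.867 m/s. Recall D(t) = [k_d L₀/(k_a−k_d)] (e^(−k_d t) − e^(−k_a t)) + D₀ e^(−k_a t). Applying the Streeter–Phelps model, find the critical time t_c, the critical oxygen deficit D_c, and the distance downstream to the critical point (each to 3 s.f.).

t_c ≈ 1.14 d; D_c ≈ 6.89 mg/L; x_c ≈ 85.1 km

t_c = [1/(k_a−k_d)] ln[(k_a/k_d)(1 − D₀(k_a−k_d)/(k_d L₀))]
= [1/(1.39−0.432)] ln[(1.39/0.432)(1 − 1.25×0.9580/(0.432×36.2))]
= (1/0.9580) ln[3.218 × 0.9234] = 1.044 × ln(2.971) = 1.044 × 1.089 = 1.137 d.
L(t_c) = L₀ e^(−k_d t_c) = 36.2 × 0.6120 = 22.15 mg/L, and at the critical point k_a D_c = k_d L, so D_c = (0.432/1.39) × 22.15 = 6.885 mg/L.
x_c = v t_c = 0.867 m/s × 1.137 d × 86400 s/d = 85150 m ≈ 85.1 km.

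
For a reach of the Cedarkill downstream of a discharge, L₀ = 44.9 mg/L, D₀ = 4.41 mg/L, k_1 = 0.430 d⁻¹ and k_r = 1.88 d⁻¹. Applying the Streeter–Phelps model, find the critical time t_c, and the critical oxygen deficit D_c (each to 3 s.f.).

t_c ≈ 0.740 d; D_c ≈ 7.47 mg/L

With k_r/k_1 = 4.372 and 1 − D₀(k_r−k_1)/(k_1 L₀) = 0.6688,
t_c = ln(4.372 × 0.6688) / (1.88 − 0.430) = ln(2.924) / 1.450 = 1.073/1.450 = 0.7400 d.
D_c = (k_1/k_r) L₀ e^(−k_1 t_c) = (0.430/1.88) × 44.9 × e^(−0.430×0.7400) = 0.2287 × 44.9 × 0.7275 = 7.471 mg/L.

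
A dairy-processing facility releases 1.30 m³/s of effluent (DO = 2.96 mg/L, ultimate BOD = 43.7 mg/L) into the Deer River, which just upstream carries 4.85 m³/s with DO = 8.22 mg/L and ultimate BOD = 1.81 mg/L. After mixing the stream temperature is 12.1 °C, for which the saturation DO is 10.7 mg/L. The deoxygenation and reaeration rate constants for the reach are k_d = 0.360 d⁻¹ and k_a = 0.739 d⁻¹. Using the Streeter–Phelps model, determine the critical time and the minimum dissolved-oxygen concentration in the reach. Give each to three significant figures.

t_c ≈ 0.742 d; minimum DO ≈ 6.72 mg/L

Mixed DO = (4.85×8.22 + 1.30×2.96)/(4.85+1.30) = 43.71/6.150 = 7.108 mg/L.
Mixed L₀ = (4.85×1.81 + 1.30×43.7)/(6.150) = 65.59/6.150 = 10.66 mg/L.
Initial deficit D₀ = C_s − DO₀ = 10.7 − 7.108 = 3.592 mg/L.
t_c = (1/0.3790) ln[(0.739/0.360)(1 − 3.592×0.3790/(0.360×10.66))] = 2.639 × ln(1.325) = 0.7424 d.
D_c = (0.360/0.739) × 10.66 × e^(−0.360×0.7424) = 0.4871 × 10.66 × 0.7655 = 3.977 mg/L.
Minimum DO = 10.7 − 3.977 = 6.723 mg/L.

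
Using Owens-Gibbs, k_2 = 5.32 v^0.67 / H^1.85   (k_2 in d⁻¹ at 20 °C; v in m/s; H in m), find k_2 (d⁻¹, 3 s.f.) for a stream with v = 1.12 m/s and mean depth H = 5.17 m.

k_2 = 5.32 × 1.12^0.67 / 5.17^1.85 = 5.32 × 1.079 / 20.89 = 0.2747 d⁻¹.

k_2 ≈ 0.275 d⁻¹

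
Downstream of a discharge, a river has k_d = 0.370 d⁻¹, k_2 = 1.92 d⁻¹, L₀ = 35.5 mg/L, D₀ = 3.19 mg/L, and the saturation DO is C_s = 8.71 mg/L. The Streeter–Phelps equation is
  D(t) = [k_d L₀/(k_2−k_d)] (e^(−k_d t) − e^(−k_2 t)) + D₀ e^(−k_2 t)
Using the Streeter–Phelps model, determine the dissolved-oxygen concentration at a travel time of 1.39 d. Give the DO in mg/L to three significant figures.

k_d L₀/(k_2−k_d) = 0.370×35.5/(1.92−0.370) = 13.13/1.550 = 8.474 mg/L.
e^(−k_d t) = e^(−0.370×1.390) = 0.5979; e^(−k_2 t) = e^(−1.92×1.390) = 0.06934.
D = 8.474 × (0.5979 − 0.06934) + 3.19 × 0.06934 = 4.479 + 0.2212 = 4.700 mg/L.
DO = C_s − D = 8.71 − 4.700 = 4.010 mg/L.

DO ≈ 4.01 mg/L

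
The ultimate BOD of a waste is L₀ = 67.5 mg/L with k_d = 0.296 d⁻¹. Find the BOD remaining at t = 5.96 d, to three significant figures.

L_t = L₀ e^(−k_d t) = 67.5 × e^(−0.296×5.96) = 67.5 × 0.1713 = 11.56 mg/L.

L ≈ 11.6 mg/L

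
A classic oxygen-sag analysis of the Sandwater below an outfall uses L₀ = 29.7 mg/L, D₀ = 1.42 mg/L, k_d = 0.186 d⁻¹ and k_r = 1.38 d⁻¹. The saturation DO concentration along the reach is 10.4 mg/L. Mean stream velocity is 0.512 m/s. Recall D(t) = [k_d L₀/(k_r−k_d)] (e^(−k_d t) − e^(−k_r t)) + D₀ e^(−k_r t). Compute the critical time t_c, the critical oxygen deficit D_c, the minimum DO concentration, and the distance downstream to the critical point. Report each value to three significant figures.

At the critical point dD/dt = 0, so k_d L₀ e^(−k_d t) = k_r D. Substituting D(t) from the Streeter–Phelps equation and solving for t gives
t_c = ln[(k_r/k_d)(1 − D₀(k_r−k_d)/(k_d L₀))] / (k_r−k_d).
Here k_r−k_d = 1.194 d⁻¹ and 1 − D₀(k_r−k_d)/(k_d L₀) = 1 − 1.42×1.194/(0.186×29.7) = 0.6931, so
t_c = ln(7.419 × 0.6931) / 1.194 = 1.637 / 1.194 = 1.371 d.
L(t_c) = L₀ e^(−k_d t_c) = 29.7 × 0.7749 = 23.01 mg/L, and at the critical point k_r D_c = k_d L, so D_c = (0.186/1.38) × 23.01 = 3.102 mg/L.
Minimum DO = C_s − D_c = 10.4 − 3.102 = 7.298 mg/L.
x_c = v t_c = 0.512 m/s × 1.371 d × 86400 s/d = 60670 m ≈ 60.7 km.

t_c ≈ 1.37 d; D_c ≈ 3.10 mg/L; min DO ≈ 7.30 mg/L; x_c ≈ 60.7 km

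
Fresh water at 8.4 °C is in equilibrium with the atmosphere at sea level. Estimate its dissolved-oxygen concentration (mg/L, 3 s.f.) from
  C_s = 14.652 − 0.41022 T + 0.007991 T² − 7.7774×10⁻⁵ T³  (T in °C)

C_s = 14.652 − 0.41022×8.4 + 0.007991×8.4² − 7.7774×10⁻⁵×8.4³ = 11.72 mg/L.

C_s ≈ 11.7 mg/L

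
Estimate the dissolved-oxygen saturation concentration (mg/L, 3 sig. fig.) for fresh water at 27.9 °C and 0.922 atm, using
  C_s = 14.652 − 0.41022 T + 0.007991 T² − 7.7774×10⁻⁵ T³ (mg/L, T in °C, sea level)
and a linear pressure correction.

C_s ≈ 7.13 mg/L

At sea level: C_s = 14.652 − 0.41022×27.9 + 0.007991×27.9² − 7.7774×10⁻⁵×27.9³ = 7.738 mg/L.
Pressure correction: C_s' = 7.738 × 0.922 = 7.134 mg/L.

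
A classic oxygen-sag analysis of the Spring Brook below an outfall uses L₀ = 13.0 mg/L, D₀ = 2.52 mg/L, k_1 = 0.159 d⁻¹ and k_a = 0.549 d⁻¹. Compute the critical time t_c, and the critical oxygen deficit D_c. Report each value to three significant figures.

t_c = [1/(k_a−k_1)] ln[(k_a/k_1)(1 − D₀(k_a−k_1)/(k_1 L₀))]
= [1/(0.549−0.159)] ln[(0.549/0.159)(1 − 2.52×0.3900/(0.159×13.0))]
= (1/0.3900) ln[3.453 × 0.5245] = 2.564 × ln(1.811) = 2.564 × 0.5939 = 1.523 d.
D_c = (k_1/k_a) L₀ e^(−k_1 t_c) = (0.159/0.549) × 13.0 × e^(−0.159×1.523) = 0.2896 × 13.0 × 0.7849 = 2.955 mg/L.

t_c ≈ 1.52 d; D_c ≈ 2.96 mg/L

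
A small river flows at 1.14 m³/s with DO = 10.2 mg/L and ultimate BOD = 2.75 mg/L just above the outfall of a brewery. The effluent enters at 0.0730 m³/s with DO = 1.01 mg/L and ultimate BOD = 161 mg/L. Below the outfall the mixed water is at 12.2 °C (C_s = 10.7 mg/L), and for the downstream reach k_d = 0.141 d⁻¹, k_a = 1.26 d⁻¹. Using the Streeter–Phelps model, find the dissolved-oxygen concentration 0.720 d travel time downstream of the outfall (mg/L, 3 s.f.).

DO ≈ 9.50 mg/L

Mixed DO = (1.14×10.2 + 0.0730×1.01)/(1.14+0.0730) = 11.70/1.213 = 9.647 mg/L.
Mixed L₀ = (1.14×2.75 + 0.0730×161)/(1.213) = 14.89/1.213 = 12.27 mg/L.
Initial deficit D₀ = C_s − DO₀ = 10.7 − 9.647 = 1.053 mg/L.
D(0.720) = [0.141×12.27/(1.26−0.141)](e^(−0.141×0.720) − e^(−1.26×0.720)) + 1.053 e^(−1.26×0.720)
= 1.547 × (0.9035 − 0.4037) + 1.053 × 0.4037 = 1.198 mg/L.
DO = 10.7 − 1.198 = 9.502 mg/L.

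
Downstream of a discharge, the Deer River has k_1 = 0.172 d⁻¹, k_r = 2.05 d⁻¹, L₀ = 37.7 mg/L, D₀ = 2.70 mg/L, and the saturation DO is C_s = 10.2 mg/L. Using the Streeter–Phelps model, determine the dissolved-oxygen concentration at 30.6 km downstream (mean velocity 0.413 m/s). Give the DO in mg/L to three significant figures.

Travel time t = x/v = 30.6 km / (0.413 m/s) = 30600 m / 0.413 m/s = 74090 s = 0.8575 d.
k_1 L₀/(k_r−k_1) = 0.172×37.7/(2.05−0.172) = 6.484/1.878 = 3.453 mg/L.
e^(−k_1 t) = e^(−0.172×0.8575) = 0.8629; e^(−k_r t) = e^(−2.05×0.8575) = 0.1724.
D = 3.453 × (0.8629 − 0.1724) + 2.70 × 0.1724 = 2.384 + 0.4655 = 2.850 mg/L.
DO = C_s − D = 10.2 − 2.850 = 7.350 mg/L.

DO ≈ 7.35 mg/L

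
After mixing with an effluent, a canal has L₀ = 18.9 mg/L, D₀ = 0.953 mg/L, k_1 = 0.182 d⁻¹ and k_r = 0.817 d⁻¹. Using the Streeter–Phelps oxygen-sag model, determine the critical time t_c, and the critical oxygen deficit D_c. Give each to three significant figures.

t_c = [1/(k_r−k_1)] ln[(k_r/k_1)(1 − D₀(k_r−k_1)/(k_1 L₀))]
= [1/(0.817−0.182)] ln[(0.817/0.182)(1 − 0.953×0.6350/(0.182×18.9))]
= (1/0.6350) ln[4.489 × 0.8241] = 1.575 × ln(3.699) = 1.575 × 1.308 = 2.060 d.
L(t_c) = L₀ e^(−k_1 t_c) = 18.9 × 0.6873 = 12.99 mg/L, and at the critical point k_r D_c = k_1 L, so D_c = (0.182/0.817) × 12.99 = 2.894 mg/L.

t_c ≈ 2.06 d; D_c ≈ 2.89 mg/L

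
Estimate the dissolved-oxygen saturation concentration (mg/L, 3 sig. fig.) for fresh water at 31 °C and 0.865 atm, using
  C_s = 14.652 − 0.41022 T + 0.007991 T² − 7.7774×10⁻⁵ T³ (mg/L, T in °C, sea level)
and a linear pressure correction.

At sea level: C_s = 14.652 − 0.41022×31 + 0.007991×31² − 7.7774×10⁻⁵×31³ = 7.298 mg/L.
Pressure correction: C_s' = 7.298 × 0.865 = 6.312 mg/L.

C_s ≈ 6.31 mg/L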